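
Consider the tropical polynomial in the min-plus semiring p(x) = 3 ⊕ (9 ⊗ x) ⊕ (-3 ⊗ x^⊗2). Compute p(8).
p(8) = 3

A tropical monomial a ⊗ x^⊗i evaluates to a + i · x. Evaluating each term at x = 8:
  Term 0 contributes 3 + 0 · 8 = 3
  Term 1 contributes 9 + 1 · 8 = 17
  Term 2 contributes -3 + 2 · 8 = 13
p(8) = ⊕ of these = min[3, 17, 13] = 3.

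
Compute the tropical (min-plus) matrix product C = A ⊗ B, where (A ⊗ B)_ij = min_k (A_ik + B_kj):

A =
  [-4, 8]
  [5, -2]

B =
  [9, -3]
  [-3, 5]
A ⊗ B =
  [5, -7]
  [-5, 2]

Apply the min-plus product entry-by-entry:
  C[0][0] = min over k of (A[0][0] + B[0][0] = -4 + 9 = 5, A[0][1] + B[1][0] = 8 + -3 = 5) = 5 (attained at k = 0)
  C[0][1] = min over k of (A[0][0] + B[0][1] = -4 + -3 = -7, A[0][1] + B[1][1] = 8 + 5 = 13) = -7 (attained at k = 0)
  C[1][0] = min over k of (A[1][0] + B[0][0] = 5 + 9 = 14, A[1][1] + B[1][0] = -2 + -3 = -5) = -5 (attained at k = 1)
  C[1][1] = min over k of (A[1][0] + B[0][1] = 5 + -3 = 2, A[1][1] + B[1][1] = -2 + 5 = 3) = 2 (attained at k = 0)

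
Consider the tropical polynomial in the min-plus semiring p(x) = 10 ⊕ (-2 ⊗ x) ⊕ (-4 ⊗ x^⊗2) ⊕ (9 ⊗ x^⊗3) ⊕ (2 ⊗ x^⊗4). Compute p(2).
p(2) = 0

A tropical monomial a ⊗ x^⊗i evaluates to a + i · x. Evaluating each term at x = 2:
  Term 0 contributes 10 + 0 · 2 = 10
  Term 1 contributes -2 + 1 · 2 = 0
  Term 2 contributes -4 + 2 · 2 = 0
  Term 3 contributes 9 + 3 · 2 = 15
  Term 4 contributes 2 + 4 · 2 = 10
p(2) = ⊕ of these = min[10, 0, 0, 15, 10] = 0.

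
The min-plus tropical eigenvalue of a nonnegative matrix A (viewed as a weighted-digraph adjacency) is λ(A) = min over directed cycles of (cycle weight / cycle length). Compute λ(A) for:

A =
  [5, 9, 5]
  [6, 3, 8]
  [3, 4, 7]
λ(A) = 3

Enumerate directed cycles and compute their means (weight / length). Sample:
  cycle 0 → 0: weight = 5, length = 1, mean = 5/1 ≈ 5.000
  cycle 1 → 1: weight = 3, length = 1, mean = 3/1 ≈ 3.000
  cycle 2 → 2: weight = 7, length = 1, mean = 7/1 ≈ 7.000
  cycle 0 → 1 → 0: weight = 15, length = 2, mean = 15/2 ≈ 7.500
  cycle 0 → 2 → 0: weight = 8, length = 2, mean = 8/2 ≈ 4.000
  cycle 1 → 0 → 1: weight = 15, length = 2, mean = 15/2 ≈ 7.500
Minimum mean = 3.000, attained e.g. along the cycle 1 → 1 with weight 3 and length 1. So λ(A) = 3/1 = 3.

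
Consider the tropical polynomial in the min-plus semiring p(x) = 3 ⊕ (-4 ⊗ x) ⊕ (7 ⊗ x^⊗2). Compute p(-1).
p(-1) = -5

A tropical monomial a ⊗ x^⊗i evaluates to a + i · x. Evaluating each term at x = -1:
  Term 0 contributes 3 + 0 · -1 = 3
  Term 1 contributes -4 + 1 · -1 = -5
  Term 2 contributes 7 + 2 · -1 = 5
p(-1) = ⊕ of these = min[3, -5, 5] = -5.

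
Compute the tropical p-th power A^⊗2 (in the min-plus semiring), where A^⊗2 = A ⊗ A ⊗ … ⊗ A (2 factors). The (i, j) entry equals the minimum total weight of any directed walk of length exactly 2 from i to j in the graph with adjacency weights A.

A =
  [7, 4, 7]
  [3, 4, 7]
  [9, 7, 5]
A^⊗2 =
  [7, 8, 11]
  [7, 7, 10]
  [10, 11, 10]

Each entry (A^⊗2)_ij equals the minimum over all length-2 walks i = v_0 → v_1 → … → v_2 = j of Σ_t A[v_t][v_{t+1}]. For example, for (i, j) = (0, 2) we minimise over 3 possible intermediate vertex sequences; the minimum is 11, attained along the walk 0 → 1 → 2.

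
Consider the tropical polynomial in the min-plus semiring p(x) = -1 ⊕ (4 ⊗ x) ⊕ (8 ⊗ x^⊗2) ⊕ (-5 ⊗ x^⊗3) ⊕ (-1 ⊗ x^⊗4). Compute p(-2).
p(-2) = -11

A tropical monomial a ⊗ x^⊗i evaluates to a + i · x. Evaluating each term at x = -2:
  Term 0 contributes -1 + 0 · -2 = -1
  Term 1 contributes 4 + 1 · -2 = 2
  Term 2 contributes 8 + 2 · -2 = 4
  Term 3 contributes -5 + 3 · -2 = -11
  Term 4 contributes -1 + 4 · -2 = -9
p(-2) = ⊕ of these = min[-1, 2, 4, -11, -9] = -11.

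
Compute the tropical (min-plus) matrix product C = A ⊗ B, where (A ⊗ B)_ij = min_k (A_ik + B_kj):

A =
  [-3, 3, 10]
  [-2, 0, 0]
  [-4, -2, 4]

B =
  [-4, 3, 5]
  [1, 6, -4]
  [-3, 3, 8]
A ⊗ B =
  [-7, 0, -1]
  [-6, 1, -4]
  [-8, -1, -6]

Apply the min-plus product entry-by-entry:
  C[0][0] = min over k of (A[0][0] + B[0][0] = -3 + -4 = -7, A[0][1] + B[1][0] = 3 + 1 = 4, A[0][2] + B[2][0] = 10 + -3 = 7) = -7 (attained at k = 0)
  C[0][1] = min over k of (A[0][0] + B[0][1] = -3 + 3 = 0, A[0][1] + B[1][1] = 3 + 6 = 9, A[0][2] + B[2][1] = 10 + 3 = 13) = 0 (attained at k = 0)
  C[0][2] = min over k of (A[0][0] + B[0][2] = -3 + 5 = 2, A[0][1] + B[1][2] = 3 + -4 = -1, A[0][2] + B[2][2] = 10 + 8 = 18) = -1 (attained at k = 1)
  C[1][0] = min over k of (A[1][0] + B[0][0] = -2 + -4 = -6, A[1][1] + B[1][0] = 0 + 1 = 1, A[1][2] + B[2][0] = 0 + -3 = -3) = -6 (attained at k = 0)
  C[1][1] = min over k of (A[1][0] + B[0][1] = -2 + 3 = 1, A[1][1] + B[1][1] = 0 + 6 = 6, A[1][2] + B[2][1] = 0 + 3 = 3) = 1 (attained at k = 0)
  C[1][2] = min over k of (A[1][0] + B[0][2] = -2 + 5 = 3, A[1][1] + B[1][2] = 0 + -4 = -4, A[1][2] + B[2][2] = 0 + 8 = 8) = -4 (attained at k = 1)
  C[2][0] = min over k of (A[2][0] + B[0][0] = -4 + -4 = -8, A[2][1] + B[1][0] = -2 + 1 = -1, A[2][2] + B[2][0] = 4 + -3 = 1) = -8 (attained at k = 0)
  C[2][1] = min over k of (A[2][0] + B[0][1] = -4 + 3 = -1, A[2][1] + B[1][1] = -2 + 6 = 4, A[2][2] + B[2][1] = 4 + 3 = 7) = -1 (attained at k = 0)
  C[2][2] = min over k of (A[2][0] + B[0][2] = -4 + 5 = 1, A[2][1] + B[1][2] = -2 + -4 = -6, A[2][2] + B[2][2] = 4 + 8 = 12) = -6 (attained at k = 1)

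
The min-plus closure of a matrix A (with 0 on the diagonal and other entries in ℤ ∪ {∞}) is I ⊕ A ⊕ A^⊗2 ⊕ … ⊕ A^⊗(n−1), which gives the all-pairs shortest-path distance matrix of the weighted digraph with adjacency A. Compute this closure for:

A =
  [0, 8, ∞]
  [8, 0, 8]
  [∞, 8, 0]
Closure =
  [0, 8, 16]
  [8, 0, 8]
  [16, 8, 0]

This is the Floyd-Warshall all-pairs shortest-path computation. For each intermediate vertex k = 0, 1, …, 2, update dist[i][j] ← min(dist[i][j], dist[i][k] + dist[k][j]). The final matrix gives, for each (i, j), the minimum total weight of any directed path from i to j (possibly empty when i = j).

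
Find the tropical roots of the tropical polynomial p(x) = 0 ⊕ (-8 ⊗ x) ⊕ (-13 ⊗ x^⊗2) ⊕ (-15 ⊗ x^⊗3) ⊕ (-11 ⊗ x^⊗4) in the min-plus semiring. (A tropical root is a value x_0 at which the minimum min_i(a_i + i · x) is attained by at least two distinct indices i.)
Roots: {-4, 2, 5, 8}

Each tropical root is a break point of the lower envelope of the lines y = a_i + i · x (there are 5 lines, with slopes 0, 1, ..., 4). Only the lines that attain the minimum somewhere contribute to roots; other lines are dominated. Here the surviving (envelope) indices are i = 4, i = 3, i = 2, i = 1, i = 0.
Intersections between consecutive envelope lines give the roots: for adjacent envelope indices i < j the intersection is x = (a_i − a_j) / (j − i). Reading off the sorted break points: {-4, 2, 5, 8}.
Verification: at each break x_0, at least two indices attain the minimum of min_i(a_i + i · x_0).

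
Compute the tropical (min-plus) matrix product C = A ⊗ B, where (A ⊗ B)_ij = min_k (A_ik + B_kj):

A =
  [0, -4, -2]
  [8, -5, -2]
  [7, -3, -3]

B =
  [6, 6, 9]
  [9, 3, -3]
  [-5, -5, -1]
A ⊗ B =
  [-7, -7, -7]
  [-7, -7, -8]
  [-8, -8, -6]

Apply the min-plus product entry-by-entry:
  C[0][0] = min over k of (A[0][0] + B[0][0] = 0 + 6 = 6, A[0][1] + B[1][0] = -4 + 9 = 5, A[0][2] + B[2][0] = -2 + -5 = -7) = -7 (attained at k = 2)
  C[0][1] = min over k of (A[0][0] + B[0][1] = 0 + 6 = 6, A[0][1] + B[1][1] = -4 + 3 = -1, A[0][2] + B[2][1] = -2 + -5 = -7) = -7 (attained at k = 2)
  C[0][2] = min over k of (A[0][0] + B[0][2] = 0 + 9 = 9, A[0][1] + B[1][2] = -4 + -3 = -7, A[0][2] + B[2][2] = -2 + -1 = -3) = -7 (attained at k = 1)
  C[1][0] = min over k of (A[1][0] + B[0][0] = 8 + 6 = 14, A[1][1] + B[1][0] = -5 + 9 = 4, A[1][2] + B[2][0] = -2 + -5 = -7) = -7 (attained at k = 2)
  C[1][1] = min over k of (A[1][0] + B[0][1] = 8 + 6 = 14, A[1][1] + B[1][1] = -5 + 3 = -2, A[1][2] + B[2][1] = -2 + -5 = -7) = -7 (attained at k = 2)
  C[1][2] = min over k of (A[1][0] + B[0][2] = 8 + 9 = 17, A[1][1] + B[1][2] = -5 + -3 = -8, A[1][2] + B[2][2] = -2 + -1 = -3) = -8 (attained at k = 1)
  C[2][0] = min over k of (A[2][0] + B[0][0] = 7 + 6 = 13, A[2][1] + B[1][0] = -3 + 9 = 6, A[2][2] + B[2][0] = -3 + -5 = -8) = -8 (attained at k = 2)
  C[2][1] = min over k of (A[2][0] + B[0][1] = 7 + 6 = 13, A[2][1] + B[1][1] = -3 + 3 = 0, A[2][2] + B[2][1] = -3 + -5 = -8) = -8 (attained at k = 2)
  C[2][2] = min over k of (A[2][0] + B[0][2] = 7 + 9 = 16, A[2][1] + B[1][2] = -3 + -3 = -6, A[2][2] + B[2][2] = -3 + -1 = -4) = -6 (attained at k = 1)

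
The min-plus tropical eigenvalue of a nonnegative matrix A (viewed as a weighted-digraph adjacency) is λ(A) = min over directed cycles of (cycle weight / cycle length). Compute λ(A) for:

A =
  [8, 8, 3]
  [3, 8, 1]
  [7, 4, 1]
λ(A) = 1

Enumerate directed cycles and compute their means (weight / length). Sample:
  cycle 0 → 0: weight = 8, length = 1, mean = 8/1 ≈ 8.000
  cycle 1 → 1: weight = 8, length = 1, mean = 8/1 ≈ 8.000
  cycle 2 → 2: weight = 1, length = 1, mean = 1/1 ≈ 1.000
  cycle 0 → 1 → 0: weight = 11, length = 2, mean = 11/2 ≈ 5.500
  cycle 0 → 2 → 0: weight = 10, length = 2, mean = 10/2 ≈ 5.000
  cycle 1 → 0 → 1: weight = 11, length = 2, mean = 11/2 ≈ 5.500
Minimum mean = 1.000, attained e.g. along the cycle 2 → 2 with weight 1 and length 1. So λ(A) = 1/1 = 1.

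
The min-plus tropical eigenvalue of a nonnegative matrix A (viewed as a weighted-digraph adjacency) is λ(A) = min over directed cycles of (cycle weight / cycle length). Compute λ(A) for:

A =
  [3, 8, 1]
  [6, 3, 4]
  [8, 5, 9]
λ(A) = 3

Enumerate directed cycles and compute their means (weight / length). Sample:
  cycle 0 → 0: weight = 3, length = 1, mean = 3/1 ≈ 3.000
  cycle 1 → 1: weight = 3, length = 1, mean = 3/1 ≈ 3.000
  cycle 2 → 2: weight = 9, length = 1, mean = 9/1 ≈ 9.000
  cycle 0 → 1 → 0: weight = 14, length = 2, mean = 14/2 ≈ 7.000
  cycle 0 → 2 → 0: weight = 9, length = 2, mean = 9/2 ≈ 4.500
  cycle 1 → 0 → 1: weight = 14, length = 2, mean = 14/2 ≈ 7.000
Minimum mean = 3.000, attained e.g. along the cycle 0 → 0 with weight 3 and length 1. So λ(A) = 3/1 = 3.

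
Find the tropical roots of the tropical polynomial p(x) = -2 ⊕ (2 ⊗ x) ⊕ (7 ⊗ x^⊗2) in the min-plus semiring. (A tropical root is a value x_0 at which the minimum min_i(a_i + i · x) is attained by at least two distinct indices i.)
Roots: {-5, -4}

Each tropical root is a break point of the lower envelope of the lines y = a_i + i · x (there are 3 lines, with slopes 0, 1, ..., 2). Only the lines that attain the minimum somewhere contribute to roots; other lines are dominated. Here the surviving (envelope) indices are i = 2, i = 1, i = 0.
Intersections between consecutive envelope lines give the roots: for adjacent envelope indices i < j the intersection is x = (a_i − a_j) / (j − i). Reading off the sorted break points: {-5, -4}.
Verification: at each break x_0, at least two indices attain the minimum of min_i(a_i + i · x_0).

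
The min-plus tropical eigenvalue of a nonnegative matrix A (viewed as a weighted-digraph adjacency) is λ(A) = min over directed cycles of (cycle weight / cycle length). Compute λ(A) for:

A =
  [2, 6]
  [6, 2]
λ(A) = 2

Enumerate directed cycles and compute their means (weight / length). Sample:
  cycle 0 → 0: weight = 2, length = 1, mean = 2/1 ≈ 2.000
  cycle 1 → 1: weight = 2, length = 1, mean = 2/1 ≈ 2.000
  cycle 0 → 1 → 0: weight = 12, length = 2, mean = 12/2 ≈ 6.000
  cycle 1 → 0 → 1: weight = 12, length = 2, mean = 12/2 ≈ 6.000
Minimum mean = 2.000, attained e.g. along the cycle 0 → 0 with weight 2 and length 1. So λ(A) = 2/1 = 2.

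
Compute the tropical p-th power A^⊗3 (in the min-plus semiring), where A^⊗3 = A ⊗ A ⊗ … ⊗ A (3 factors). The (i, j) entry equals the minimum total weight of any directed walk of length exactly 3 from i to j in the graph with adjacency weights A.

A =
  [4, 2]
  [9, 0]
A^⊗3 =
  [11, 2]
  [9, 0]

Each entry (A^⊗3)_ij equals the minimum over all length-3 walks i = v_0 → v_1 → … → v_3 = j of Σ_t A[v_t][v_{t+1}]. For example, for (i, j) = (0, 1) we minimise over 4 possible intermediate vertex sequences; the minimum is 2, attained along the walk 0 → 1 → 1 → 1.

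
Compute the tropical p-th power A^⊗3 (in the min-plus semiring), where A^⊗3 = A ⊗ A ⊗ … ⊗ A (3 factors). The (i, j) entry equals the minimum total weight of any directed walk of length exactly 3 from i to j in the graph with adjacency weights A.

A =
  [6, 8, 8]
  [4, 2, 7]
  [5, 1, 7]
A^⊗3 =
  [13, 11, 16]
  [8, 6, 11]
  [7, 5, 10]

Each entry (A^⊗3)_ij equals the minimum over all length-3 walks i = v_0 → v_1 → … → v_3 = j of Σ_t A[v_t][v_{t+1}]. For example, for (i, j) = (0, 2) we minimise over 9 possible intermediate vertex sequences; the minimum is 16, attained along the walk 0 → 2 → 1 → 2.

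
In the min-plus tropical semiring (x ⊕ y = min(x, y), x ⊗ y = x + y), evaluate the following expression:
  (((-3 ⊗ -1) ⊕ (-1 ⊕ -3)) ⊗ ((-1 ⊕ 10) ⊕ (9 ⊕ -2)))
(((-3 ⊗ -1) ⊕ (-1 ⊕ -3)) ⊗ ((-1 ⊕ 10) ⊕ (9 ⊕ -2))) = -6

Expand innermost to outermost. Recall ⊕ takes the minimum of its arguments and ⊗ takes their sum. Working out the expression (((-3 ⊗ -1) ⊕ (-1 ⊕ -3)) ⊗ ((-1 ⊕ 10) ⊕ (9 ⊕ -2))) gives -6.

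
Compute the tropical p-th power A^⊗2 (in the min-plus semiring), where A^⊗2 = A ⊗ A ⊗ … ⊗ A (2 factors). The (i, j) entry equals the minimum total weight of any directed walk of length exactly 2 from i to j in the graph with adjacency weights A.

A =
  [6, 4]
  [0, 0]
A^⊗2 =
  [4, 4]
  [0, 0]

Each entry (A^⊗2)_ij equals the minimum over all length-2 walks i = v_0 → v_1 → … → v_2 = j of Σ_t A[v_t][v_{t+1}]. For example, for (i, j) = (0, 1) we minimise over 2 possible intermediate vertex sequences; the minimum is 4, attained along the walk 0 → 1 → 1.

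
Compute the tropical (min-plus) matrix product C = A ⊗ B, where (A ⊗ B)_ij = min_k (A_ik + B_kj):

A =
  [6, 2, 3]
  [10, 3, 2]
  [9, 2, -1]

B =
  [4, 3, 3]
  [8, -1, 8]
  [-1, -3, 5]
A ⊗ B =
  [2, 0, 8]
  [1, -1, 7]
  [-2, -4, 4]

Apply the min-plus product entry-by-entry:
  C[0][0] = min over k of (A[0][0] + B[0][0] = 6 + 4 = 10, A[0][1] + B[1][0] = 2 + 8 = 10, A[0][2] + B[2][0] = 3 + -1 = 2) = 2 (attained at k = 2)
  C[0][1] = min over k of (A[0][0] + B[0][1] = 6 + 3 = 9, A[0][1] + B[1][1] = 2 + -1 = 1, A[0][2] + B[2][1] = 3 + -3 = 0) = 0 (attained at k = 2)
  C[0][2] = min over k of (A[0][0] + B[0][2] = 6 + 3 = 9, A[0][1] + B[1][2] = 2 + 8 = 10, A[0][2] + B[2][2] = 3 + 5 = 8) = 8 (attained at k = 2)
  C[1][0] = min over k of (A[1][0] + B[0][0] = 10 + 4 = 14, A[1][1] + B[1][0] = 3 + 8 = 11, A[1][2] + B[2][0] = 2 + -1 = 1) = 1 (attained at k = 2)
  C[1][1] = min over k of (A[1][0] + B[0][1] = 10 + 3 = 13, A[1][1] + B[1][1] = 3 + -1 = 2, A[1][2] + B[2][1] = 2 + -3 = -1) = -1 (attained at k = 2)
  C[1][2] = min over k of (A[1][0] + B[0][2] = 10 + 3 = 13, A[1][1] + B[1][2] = 3 + 8 = 11, A[1][2] + B[2][2] = 2 + 5 = 7) = 7 (attained at k = 2)
  C[2][0] = min over k of (A[2][0] + B[0][0] = 9 + 4 = 13, A[2][1] + B[1][0] = 2 + 8 = 10, A[2][2] + B[2][0] = -1 + -1 = -2) = -2 (attained at k = 2)
  C[2][1] = min over k of (A[2][0] + B[0][1] = 9 + 3 = 12, A[2][1] + B[1][1] = 2 + -1 = 1, A[2][2] + B[2][1] = -1 + -3 = -4) = -4 (attained at k = 2)
  C[2][2] = min over k of (A[2][0] + B[0][2] = 9 + 3 = 12, A[2][1] + B[1][2] = 2 + 8 = 10, A[2][2] + B[2][2] = -1 + 5 = 4) = 4 (attained at k = 2)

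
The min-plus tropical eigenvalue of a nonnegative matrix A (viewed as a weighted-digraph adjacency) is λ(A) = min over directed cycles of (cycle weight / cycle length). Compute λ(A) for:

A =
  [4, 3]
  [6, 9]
λ(A) = 4

Enumerate directed cycles and compute their means (weight / length). Sample:
  cycle 0 → 0: weight = 4, length = 1, mean = 4/1 ≈ 4.000
  cycle 1 → 1: weight = 9, length = 1, mean = 9/1 ≈ 9.000
  cycle 0 → 1 → 0: weight = 9, length = 2, mean = 9/2 ≈ 4.500
  cycle 1 → 0 → 1: weight = 9, length = 2, mean = 9/2 ≈ 4.500
Minimum mean = 4.000, attained e.g. along the cycle 0 → 0 with weight 4 and length 1. So λ(A) = 4/1 = 4.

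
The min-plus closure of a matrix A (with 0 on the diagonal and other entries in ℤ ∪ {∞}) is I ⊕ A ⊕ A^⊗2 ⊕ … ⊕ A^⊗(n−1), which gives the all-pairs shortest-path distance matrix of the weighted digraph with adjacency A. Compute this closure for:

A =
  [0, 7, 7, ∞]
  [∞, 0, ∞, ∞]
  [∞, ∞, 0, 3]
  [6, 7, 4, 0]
Closure =
  [0, 7, 7, 10]
  [∞, 0, ∞, ∞]
  [9, 10, 0, 3]
  [6, 7, 4, 0]

This is the Floyd-Warshall all-pairs shortest-path computation. For each intermediate vertex k = 0, 1, …, 3, update dist[i][j] ← min(dist[i][j], dist[i][k] + dist[k][j]). The final matrix gives, for each (i, j), the minimum total weight of any directed path from i to j (possibly empty when i = j).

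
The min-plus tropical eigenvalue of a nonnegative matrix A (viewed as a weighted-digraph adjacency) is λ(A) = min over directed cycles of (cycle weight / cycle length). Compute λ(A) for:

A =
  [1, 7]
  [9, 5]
λ(A) = 1

Enumerate directed cycles and compute their means (weight / length). Sample:
  cycle 0 → 0: weight = 1, length = 1, mean = 1/1 ≈ 1.000
  cycle 1 → 1: weight = 5, length = 1, mean = 5/1 ≈ 5.000
  cycle 0 → 1 → 0: weight = 16, length = 2, mean = 16/2 ≈ 8.000
  cycle 1 → 0 → 1: weight = 16, length = 2, mean = 16/2 ≈ 8.000
Minimum mean = 1.000, attained e.g. along the cycle 0 → 0 with weight 1 and length 1. So λ(A) = 1/1 = 1.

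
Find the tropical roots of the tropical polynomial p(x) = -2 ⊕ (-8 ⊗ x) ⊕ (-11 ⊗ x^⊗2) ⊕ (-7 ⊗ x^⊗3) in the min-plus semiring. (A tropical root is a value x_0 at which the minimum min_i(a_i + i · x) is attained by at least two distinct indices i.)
Roots: {-4, 3, 6}

Each tropical root is a break point of the lower envelope of the lines y = a_i + i · x (there are 4 lines, with slopes 0, 1, ..., 3). Only the lines that attain the minimum somewhere contribute to roots; other lines are dominated. Here the surviving (envelope) indices are i = 3, i = 2, i = 1, i = 0.
Intersections between consecutive envelope lines give the roots: for adjacent envelope indices i < j the intersection is x = (a_i − a_j) / (j − i). Reading off the sorted break points: {-4, 3, 6}.
Verification: at each break x_0, at least two indices attain the minimum of min_i(a_i + i · x_0).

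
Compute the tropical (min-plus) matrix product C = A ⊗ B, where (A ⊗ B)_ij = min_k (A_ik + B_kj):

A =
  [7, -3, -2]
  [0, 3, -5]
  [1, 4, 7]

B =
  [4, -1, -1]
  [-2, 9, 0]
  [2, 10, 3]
A ⊗ B =
  [-5, 6, -3]
  [-3, -1, -2]
  [2, 0, 0]

Apply the min-plus product entry-by-entry:
  C[0][0] = min over k of (A[0][0] + B[0][0] = 7 + 4 = 11, A[0][1] + B[1][0] = -3 + -2 = -5, A[0][2] + B[2][0] = -2 + 2 = 0) = -5 (attained at k = 1)
  C[0][1] = min over k of (A[0][0] + B[0][1] = 7 + -1 = 6, A[0][1] + B[1][1] = -3 + 9 = 6, A[0][2] + B[2][1] = -2 + 10 = 8) = 6 (attained at k = 0)
  C[0][2] = min over k of (A[0][0] + B[0][2] = 7 + -1 = 6, A[0][1] + B[1][2] = -3 + 0 = -3, A[0][2] + B[2][2] = -2 + 3 = 1) = -3 (attained at k = 1)
  C[1][0] = min over k of (A[1][0] + B[0][0] = 0 + 4 = 4, A[1][1] + B[1][0] = 3 + -2 = 1, A[1][2] + B[2][0] = -5 + 2 = -3) = -3 (attained at k = 2)
  C[1][1] = min over k of (A[1][0] + B[0][1] = 0 + -1 = -1, A[1][1] + B[1][1] = 3 + 9 = 12, A[1][2] + B[2][1] = -5 + 10 = 5) = -1 (attained at k = 0)
  C[1][2] = min over k of (A[1][0] + B[0][2] = 0 + -1 = -1, A[1][1] + B[1][2] = 3 + 0 = 3, A[1][2] + B[2][2] = -5 + 3 = -2) = -2 (attained at k = 2)
  C[2][0] = min over k of (A[2][0] + B[0][0] = 1 + 4 = 5, A[2][1] + B[1][0] = 4 + -2 = 2, A[2][2] + B[2][0] = 7 + 2 = 9) = 2 (attained at k = 1)
  C[2][1] = min over k of (A[2][0] + B[0][1] = 1 + -1 = 0, A[2][1] + B[1][1] = 4 + 9 = 13, A[2][2] + B[2][1] = 7 + 10 = 17) = 0 (attained at k = 0)
  C[2][2] = min over k of (A[2][0] + B[0][2] = 1 + -1 = 0, A[2][1] + B[1][2] = 4 + 0 = 4, A[2][2] + B[2][2] = 7 + 3 = 10) = 0 (attained at k = 0)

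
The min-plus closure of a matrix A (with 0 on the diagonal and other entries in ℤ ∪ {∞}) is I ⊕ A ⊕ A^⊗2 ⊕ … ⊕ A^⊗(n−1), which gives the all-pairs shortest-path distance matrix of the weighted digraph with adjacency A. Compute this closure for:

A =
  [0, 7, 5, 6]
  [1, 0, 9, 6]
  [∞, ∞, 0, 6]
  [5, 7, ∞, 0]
Closure =
  [0, 7, 5, 6]
  [1, 0, 6, 6]
  [11, 13, 0, 6]
  [5, 7, 10, 0]

This is the Floyd-Warshall all-pairs shortest-path computation. For each intermediate vertex k = 0, 1, …, 3, update dist[i][j] ← min(dist[i][j], dist[i][k] + dist[k][j]). The final matrix gives, for each (i, j), the minimum total weight of any directed path from i to j (possibly empty when i = j).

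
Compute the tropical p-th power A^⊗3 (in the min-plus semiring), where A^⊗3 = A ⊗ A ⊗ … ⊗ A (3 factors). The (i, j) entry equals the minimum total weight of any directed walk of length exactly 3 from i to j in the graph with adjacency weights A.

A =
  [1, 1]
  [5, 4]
A^⊗3 =
  [3, 3]
  [7, 7]

Each entry (A^⊗3)_ij equals the minimum over all length-3 walks i = v_0 → v_1 → … → v_3 = j of Σ_t A[v_t][v_{t+1}]. For example, for (i, j) = (0, 1) we minimise over 4 possible intermediate vertex sequences; the minimum is 3, attained along the walk 0 → 0 → 0 → 1.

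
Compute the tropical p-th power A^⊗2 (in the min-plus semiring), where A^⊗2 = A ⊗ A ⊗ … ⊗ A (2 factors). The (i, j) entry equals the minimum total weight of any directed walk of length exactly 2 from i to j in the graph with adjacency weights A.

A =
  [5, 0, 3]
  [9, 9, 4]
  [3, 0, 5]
A^⊗2 =
  [6, 3, 4]
  [7, 4, 9]
  [8, 3, 4]

Each entry (A^⊗2)_ij equals the minimum over all length-2 walks i = v_0 → v_1 → … → v_2 = j of Σ_t A[v_t][v_{t+1}]. For example, for (i, j) = (0, 2) we minimise over 3 possible intermediate vertex sequences; the minimum is 4, attained along the walk 0 → 1 → 2.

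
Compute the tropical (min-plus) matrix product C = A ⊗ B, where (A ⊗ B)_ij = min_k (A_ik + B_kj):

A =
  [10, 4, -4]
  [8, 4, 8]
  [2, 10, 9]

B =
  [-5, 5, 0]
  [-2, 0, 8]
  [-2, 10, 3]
A ⊗ B =
  [-6, 4, -1]
  [2, 4, 8]
  [-3, 7, 2]

Apply the min-plus product entry-by-entry:
  C[0][0] = min over k of (A[0][0] + B[0][0] = 10 + -5 = 5, A[0][1] + B[1][0] = 4 + -2 = 2, A[0][2] + B[2][0] = -4 + -2 = -6) = -6 (attained at k = 2)
  C[0][1] = min over k of (A[0][0] + B[0][1] = 10 + 5 = 15, A[0][1] + B[1][1] = 4 + 0 = 4, A[0][2] + B[2][1] = -4 + 10 = 6) = 4 (attained at k = 1)
  C[0][2] = min over k of (A[0][0] + B[0][2] = 10 + 0 = 10, A[0][1] + B[1][2] = 4 + 8 = 12, A[0][2] + B[2][2] = -4 + 3 = -1) = -1 (attained at k = 2)
  C[1][0] = min over k of (A[1][0] + B[0][0] = 8 + -5 = 3, A[1][1] + B[1][0] = 4 + -2 = 2, A[1][2] + B[2][0] = 8 + -2 = 6) = 2 (attained at k = 1)
  C[1][1] = min over k of (A[1][0] + B[0][1] = 8 + 5 = 13, A[1][1] + B[1][1] = 4 + 0 = 4, A[1][2] + B[2][1] = 8 + 10 = 18) = 4 (attained at k = 1)
  C[1][2] = min over k of (A[1][0] + B[0][2] = 8 + 0 = 8, A[1][1] + B[1][2] = 4 + 8 = 12, A[1][2] + B[2][2] = 8 + 3 = 11) = 8 (attained at k = 0)
  C[2][0] = min over k of (A[2][0] + B[0][0] = 2 + -5 = -3, A[2][1] + B[1][0] = 10 + -2 = 8, A[2][2] + B[2][0] = 9 + -2 = 7) = -3 (attained at k = 0)
  C[2][1] = min over k of (A[2][0] + B[0][1] = 2 + 5 = 7, A[2][1] + B[1][1] = 10 + 0 = 10, A[2][2] + B[2][1] = 9 + 10 = 19) = 7 (attained at k = 0)
  C[2][2] = min over k of (A[2][0] + B[0][2] = 2 + 0 = 2, A[2][1] + B[1][2] = 10 + 8 = 18, A[2][2] + B[2][2] = 9 + 3 = 12) = 2 (attained at k = 0)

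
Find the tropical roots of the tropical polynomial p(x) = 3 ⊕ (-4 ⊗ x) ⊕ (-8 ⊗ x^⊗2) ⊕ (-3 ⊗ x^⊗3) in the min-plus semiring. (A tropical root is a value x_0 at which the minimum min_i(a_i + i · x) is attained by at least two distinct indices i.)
Roots: {-5, 4, 7}

Each tropical root is a break point of the lower envelope of the lines y = a_i + i · x (there are 4 lines, with slopes 0, 1, ..., 3). Only the lines that attain the minimum somewhere contribute to roots; other lines are dominated. Here the surviving (envelope) indices are i = 3, i = 2, i = 1, i = 0.
Intersections between consecutive envelope lines give the roots: for adjacent envelope indices i < j the intersection is x = (a_i − a_j) / (j − i). Reading off the sorted break points: {-5, 4, 7}.
Verification: at each break x_0, at least two indices attain the minimum of min_i(a_i + i · x_0).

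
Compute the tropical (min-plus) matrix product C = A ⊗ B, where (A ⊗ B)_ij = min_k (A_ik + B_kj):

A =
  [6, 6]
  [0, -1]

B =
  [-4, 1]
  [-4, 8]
A ⊗ B =
  [2, 7]
  [-5, 1]

Apply the min-plus product entry-by-entry:
  C[0][0] = min over k of (A[0][0] + B[0][0] = 6 + -4 = 2, A[0][1] + B[1][0] = 6 + -4 = 2) = 2 (attained at k = 0)
  C[0][1] = min over k of (A[0][0] + B[0][1] = 6 + 1 = 7, A[0][1] + B[1][1] = 6 + 8 = 14) = 7 (attained at k = 0)
  C[1][0] = min over k of (A[1][0] + B[0][0] = 0 + -4 = -4, A[1][1] + B[1][0] = -1 + -4 = -5) = -5 (attained at k = 1)
  C[1][1] = min over k of (A[1][0] + B[0][1] = 0 + 1 = 1, A[1][1] + B[1][1] = -1 + 8 = 7) = 1 (attained at k = 0)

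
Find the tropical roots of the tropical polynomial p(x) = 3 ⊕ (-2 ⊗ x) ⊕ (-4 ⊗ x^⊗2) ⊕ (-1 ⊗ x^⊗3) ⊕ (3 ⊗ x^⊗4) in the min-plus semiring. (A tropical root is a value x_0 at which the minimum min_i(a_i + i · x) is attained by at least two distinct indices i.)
Roots: {-4, -3, 2, 5}

Each tropical root is a break point of the lower envelope of the lines y = a_i + i · x (there are 5 lines, with slopes 0, 1, ..., 4). Only the lines that attain the minimum somewhere contribute to roots; other lines are dominated. Here the surviving (envelope) indices are i = 4, i = 3, i = 2, i = 1, i = 0.
Intersections between consecutive envelope lines give the roots: for adjacent envelope indices i < j the intersection is x = (a_i − a_j) / (j − i). Reading off the sorted break points: {-4, -3, 2, 5}.
Verification: at each break x_0, at least two indices attain the minimum of min_i(a_i + i · x_0).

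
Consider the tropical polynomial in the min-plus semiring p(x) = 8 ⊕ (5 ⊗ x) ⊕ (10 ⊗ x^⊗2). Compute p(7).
p(7) = 8

A tropical monomial a ⊗ x^⊗i evaluates to a + i · x. Evaluating each term at x = 7:
  Term 0 contributes 8 + 0 · 7 = 8
  Term 1 contributes 5 + 1 · 7 = 12
  Term 2 contributes 10 + 2 · 7 = 24
p(7) = ⊕ of these = min[8, 12, 24] = 8.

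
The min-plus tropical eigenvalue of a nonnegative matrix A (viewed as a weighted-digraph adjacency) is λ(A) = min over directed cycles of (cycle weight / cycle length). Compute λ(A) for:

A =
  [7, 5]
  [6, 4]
λ(A) = 4

Enumerate directed cycles and compute their means (weight / length). Sample:
  cycle 0 → 0: weight = 7, length = 1, mean = 7/1 ≈ 7.000
  cycle 1 → 1: weight = 4, length = 1, mean = 4/1 ≈ 4.000
  cycle 0 → 1 → 0: weight = 11, length = 2, mean = 11/2 ≈ 5.500
  cycle 1 → 0 → 1: weight = 11, length = 2, mean = 11/2 ≈ 5.500
Minimum mean = 4.000, attained e.g. along the cycle 1 → 1 with weight 4 and length 1. So λ(A) = 4/1 = 4.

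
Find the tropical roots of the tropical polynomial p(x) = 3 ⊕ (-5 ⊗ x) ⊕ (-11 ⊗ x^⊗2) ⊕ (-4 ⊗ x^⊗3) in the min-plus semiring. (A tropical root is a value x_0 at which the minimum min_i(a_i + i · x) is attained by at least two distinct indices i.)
Roots: {-7, 6, 8}

Each tropical root is a break point of the lower envelope of the lines y = a_i + i · x (there are 4 lines, with slopes 0, 1, ..., 3). Only the lines that attain the minimum somewhere contribute to roots; other lines are dominated. Here the surviving (envelope) indices are i = 3, i = 2, i = 1, i = 0.
Intersections between consecutive envelope lines give the roots: for adjacent envelope indices i < j the intersection is x = (a_i − a_j) / (j − i). Reading off the sorted break points: {-7, 6, 8}.
Verification: at each break x_0, at least two indices attain the minimum of min_i(a_i + i · x_0).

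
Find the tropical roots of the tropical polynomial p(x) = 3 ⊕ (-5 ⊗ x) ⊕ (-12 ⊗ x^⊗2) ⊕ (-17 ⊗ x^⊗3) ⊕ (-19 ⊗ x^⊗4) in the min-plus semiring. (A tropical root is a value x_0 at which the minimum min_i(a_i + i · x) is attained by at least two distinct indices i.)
Roots: {2, 5, 7, 8}

Each tropical root is a break point of the lower envelope of the lines y = a_i + i · x (there are 5 lines, with slopes 0, 1, ..., 4). Only the lines that attain the minimum somewhere contribute to roots; other lines are dominated. Here the surviving (envelope) indices are i = 4, i = 3, i = 2, i = 1, i = 0.
Intersections between consecutive envelope lines give the roots: for adjacent envelope indices i < j the intersection is x = (a_i − a_j) / (j − i). Reading off the sorted break points: {2, 5, 7, 8}.
Verification: at each break x_0, at least two indices attain the minimum of min_i(a_i + i · x_0).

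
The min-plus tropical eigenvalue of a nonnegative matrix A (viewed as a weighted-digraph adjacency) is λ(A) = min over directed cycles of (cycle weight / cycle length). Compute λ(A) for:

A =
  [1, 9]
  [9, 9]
λ(A) = 1

Enumerate directed cycles and compute their means (weight / length). Sample:
  cycle 0 → 0: weight = 1, length = 1, mean = 1/1 ≈ 1.000
  cycle 1 → 1: weight = 9, length = 1, mean = 9/1 ≈ 9.000
  cycle 0 → 1 → 0: weight = 18, length = 2, mean = 18/2 ≈ 9.000
  cycle 1 → 0 → 1: weight = 18, length = 2, mean = 18/2 ≈ 9.000
Minimum mean = 1.000, attained e.g. along the cycle 0 → 0 with weight 1 and length 1. So λ(A) = 1/1 = 1.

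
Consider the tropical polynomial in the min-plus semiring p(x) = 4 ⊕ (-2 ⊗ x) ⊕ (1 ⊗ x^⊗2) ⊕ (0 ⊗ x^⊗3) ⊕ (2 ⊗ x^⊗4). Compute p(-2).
p(-2) = -6

A tropical monomial a ⊗ x^⊗i evaluates to a + i · x. Evaluating each term at x = -2:
  Term 0 contributes 4 + 0 · -2 = 4
  Term 1 contributes -2 + 1 · -2 = -4
  Term 2 contributes 1 + 2 · -2 = -3
  Term 3 contributes 0 + 3 · -2 = -6
  Term 4 contributes 2 + 4 · -2 = -6
p(-2) = ⊕ of these = min[4, -4, -3, -6, -6] = -6.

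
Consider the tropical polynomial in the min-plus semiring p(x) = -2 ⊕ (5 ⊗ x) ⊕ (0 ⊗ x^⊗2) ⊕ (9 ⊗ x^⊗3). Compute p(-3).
p(-3) = -6

A tropical monomial a ⊗ x^⊗i evaluates to a + i · x. Evaluating each term at x = -3:
  Term 0 contributes -2 + 0 · -3 = -2
  Term 1 contributes 5 + 1 · -3 = 2
  Term 2 contributes 0 + 2 · -3 = -6
  Term 3 contributes 9 + 3 · -3 = 0
p(-3) = ⊕ of these = min[-2, 2, -6, 0] = -6.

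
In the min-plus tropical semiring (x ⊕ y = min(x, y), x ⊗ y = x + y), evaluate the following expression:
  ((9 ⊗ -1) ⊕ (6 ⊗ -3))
((9 ⊗ -1) ⊕ (6 ⊗ -3)) = 3

Expand innermost to outermost. Recall ⊕ takes the minimum of its arguments and ⊗ takes their sum. Working out the expression ((9 ⊗ -1) ⊕ (6 ⊗ -3)) gives 3.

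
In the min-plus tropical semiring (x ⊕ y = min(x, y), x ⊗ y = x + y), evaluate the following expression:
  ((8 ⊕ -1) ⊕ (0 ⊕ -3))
((8 ⊕ -1) ⊕ (0 ⊕ -3)) = -3

Expand innermost to outermost. Recall ⊕ takes the minimum of its arguments and ⊗ takes their sum. Working out the expression ((8 ⊕ -1) ⊕ (0 ⊕ -3)) gives -3.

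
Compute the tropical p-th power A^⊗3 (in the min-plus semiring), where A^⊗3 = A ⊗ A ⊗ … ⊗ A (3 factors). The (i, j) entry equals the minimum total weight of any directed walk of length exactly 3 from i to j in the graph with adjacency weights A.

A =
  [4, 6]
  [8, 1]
A^⊗3 =
  [12, 8]
  [10, 3]

Each entry (A^⊗3)_ij equals the minimum over all length-3 walks i = v_0 → v_1 → … → v_3 = j of Σ_t A[v_t][v_{t+1}]. For example, for (i, j) = (0, 1) we minimise over 4 possible intermediate vertex sequences; the minimum is 8, attained along the walk 0 → 1 → 1 → 1.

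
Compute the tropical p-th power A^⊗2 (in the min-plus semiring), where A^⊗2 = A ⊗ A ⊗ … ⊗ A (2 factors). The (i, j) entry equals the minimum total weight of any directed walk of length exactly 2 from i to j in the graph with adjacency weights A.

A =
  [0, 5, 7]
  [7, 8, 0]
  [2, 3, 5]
A^⊗2 =
  [0, 5, 5]
  [2, 3, 5]
  [2, 7, 3]

Each entry (A^⊗2)_ij equals the minimum over all length-2 walks i = v_0 → v_1 → … → v_2 = j of Σ_t A[v_t][v_{t+1}]. For example, for (i, j) = (0, 2) we minimise over 3 possible intermediate vertex sequences; the minimum is 5, attained along the walk 0 → 1 → 2.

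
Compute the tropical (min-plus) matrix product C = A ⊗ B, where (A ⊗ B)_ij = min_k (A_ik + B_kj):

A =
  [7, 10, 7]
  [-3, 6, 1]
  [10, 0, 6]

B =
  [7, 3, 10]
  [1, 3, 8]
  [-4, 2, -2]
A ⊗ B =
  [3, 9, 5]
  [-3, 0, -1]
  [1, 3, 4]

Apply the min-plus product entry-by-entry:
  C[0][0] = min over k of (A[0][0] + B[0][0] = 7 + 7 = 14, A[0][1] + B[1][0] = 10 + 1 = 11, A[0][2] + B[2][0] = 7 + -4 = 3) = 3 (attained at k = 2)
  C[0][1] = min over k of (A[0][0] + B[0][1] = 7 + 3 = 10, A[0][1] + B[1][1] = 10 + 3 = 13, A[0][2] + B[2][1] = 7 + 2 = 9) = 9 (attained at k = 2)
  C[0][2] = min over k of (A[0][0] + B[0][2] = 7 + 10 = 17, A[0][1] + B[1][2] = 10 + 8 = 18, A[0][2] + B[2][2] = 7 + -2 = 5) = 5 (attained at k = 2)
  C[1][0] = min over k of (A[1][0] + B[0][0] = -3 + 7 = 4, A[1][1] + B[1][0] = 6 + 1 = 7, A[1][2] + B[2][0] = 1 + -4 = -3) = -3 (attained at k = 2)
  C[1][1] = min over k of (A[1][0] + B[0][1] = -3 + 3 = 0, A[1][1] + B[1][1] = 6 + 3 = 9, A[1][2] + B[2][1] = 1 + 2 = 3) = 0 (attained at k = 0)
  C[1][2] = min over k of (A[1][0] + B[0][2] = -3 + 10 = 7, A[1][1] + B[1][2] = 6 + 8 = 14, A[1][2] + B[2][2] = 1 + -2 = -1) = -1 (attained at k = 2)
  C[2][0] = min over k of (A[2][0] + B[0][0] = 10 + 7 = 17, A[2][1] + B[1][0] = 0 + 1 = 1, A[2][2] + B[2][0] = 6 + -4 = 2) = 1 (attained at k = 1)
  C[2][1] = min over k of (A[2][0] + B[0][1] = 10 + 3 = 13, A[2][1] + B[1][1] = 0 + 3 = 3, A[2][2] + B[2][1] = 6 + 2 = 8) = 3 (attained at k = 1)
  C[2][2] = min over k of (A[2][0] + B[0][2] = 10 + 10 = 20, A[2][1] + B[1][2] = 0 + 8 = 8, A[2][2] + B[2][2] = 6 + -2 = 4) = 4 (attained at k = 2)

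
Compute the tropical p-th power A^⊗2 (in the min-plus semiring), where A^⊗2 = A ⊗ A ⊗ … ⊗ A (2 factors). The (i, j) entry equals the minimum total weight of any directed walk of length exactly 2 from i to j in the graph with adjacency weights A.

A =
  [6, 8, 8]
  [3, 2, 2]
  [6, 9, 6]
A^⊗2 =
  [11, 10, 10]
  [5, 4, 4]
  [12, 11, 11]

Each entry (A^⊗2)_ij equals the minimum over all length-2 walks i = v_0 → v_1 → … → v_2 = j of Σ_t A[v_t][v_{t+1}]. For example, for (i, j) = (0, 2) we minimise over 3 possible intermediate vertex sequences; the minimum is 10, attained along the walk 0 → 1 → 2.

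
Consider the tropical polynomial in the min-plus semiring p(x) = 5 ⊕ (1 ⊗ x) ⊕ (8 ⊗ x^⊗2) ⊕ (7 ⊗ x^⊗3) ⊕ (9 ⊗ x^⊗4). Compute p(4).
p(4) = 5

A tropical monomial a ⊗ x^⊗i evaluates to a + i · x. Evaluating each term at x = 4:
  Term 0 contributes 5 + 0 · 4 = 5
  Term 1 contributes 1 + 1 · 4 = 5
  Term 2 contributes 8 + 2 · 4 = 16
  Term 3 contributes 7 + 3 · 4 = 19
  Term 4 contributes 9 + 4 · 4 = 25
p(4) = ⊕ of these = min[5, 5, 16, 19, 25] = 5.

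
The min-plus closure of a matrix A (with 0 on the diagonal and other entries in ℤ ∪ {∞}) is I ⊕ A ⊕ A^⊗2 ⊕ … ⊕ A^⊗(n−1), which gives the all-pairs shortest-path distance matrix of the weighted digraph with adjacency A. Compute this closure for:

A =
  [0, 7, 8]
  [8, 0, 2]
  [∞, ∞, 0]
Closure =
  [0, 7, 8]
  [8, 0, 2]
  [∞, ∞, 0]

This is the Floyd-Warshall all-pairs shortest-path computation. For each intermediate vertex k = 0, 1, …, 2, update dist[i][j] ← min(dist[i][j], dist[i][k] + dist[k][j]). The final matrix gives, for each (i, j), the minimum total weight of any directed path from i to j (possibly empty when i = j).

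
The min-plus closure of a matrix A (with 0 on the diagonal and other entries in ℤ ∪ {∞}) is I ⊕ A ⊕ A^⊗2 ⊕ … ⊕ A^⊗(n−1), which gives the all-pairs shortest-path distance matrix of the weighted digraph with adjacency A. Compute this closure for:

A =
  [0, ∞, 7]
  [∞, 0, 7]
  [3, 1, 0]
Closure =
  [0, 8, 7]
  [10, 0, 7]
  [3, 1, 0]

This is the Floyd-Warshall all-pairs shortest-path computation. For each intermediate vertex k = 0, 1, …, 2, update dist[i][j] ← min(dist[i][j], dist[i][k] + dist[k][j]). The final matrix gives, for each (i, j), the minimum total weight of any directed path from i to j (possibly empty when i = j).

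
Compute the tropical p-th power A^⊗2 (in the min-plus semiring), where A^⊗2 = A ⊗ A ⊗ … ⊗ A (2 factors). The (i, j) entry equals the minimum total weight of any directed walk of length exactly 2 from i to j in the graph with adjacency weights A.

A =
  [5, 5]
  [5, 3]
A^⊗2 =
  [10, 8]
  [8, 6]

Each entry (A^⊗2)_ij equals the minimum over all length-2 walks i = v_0 → v_1 → … → v_2 = j of Σ_t A[v_t][v_{t+1}]. For example, for (i, j) = (0, 1) we minimise over 2 possible intermediate vertex sequences; the minimum is 8, attained along the walk 0 → 1 → 1.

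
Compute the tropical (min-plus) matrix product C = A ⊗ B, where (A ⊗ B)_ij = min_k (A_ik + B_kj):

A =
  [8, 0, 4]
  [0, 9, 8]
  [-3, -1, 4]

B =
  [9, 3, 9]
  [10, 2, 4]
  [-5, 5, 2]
A ⊗ B =
  [-1, 2, 4]
  [3, 3, 9]
  [-1, 0, 3]

Apply the min-plus product entry-by-entry:
  C[0][0] = min over k of (A[0][0] + B[0][0] = 8 + 9 = 17, A[0][1] + B[1][0] = 0 + 10 = 10, A[0][2] + B[2][0] = 4 + -5 = -1) = -1 (attained at k = 2)
  C[0][1] = min over k of (A[0][0] + B[0][1] = 8 + 3 = 11, A[0][1] + B[1][1] = 0 + 2 = 2, A[0][2] + B[2][1] = 4 + 5 = 9) = 2 (attained at k = 1)
  C[0][2] = min over k of (A[0][0] + B[0][2] = 8 + 9 = 17, A[0][1] + B[1][2] = 0 + 4 = 4, A[0][2] + B[2][2] = 4 + 2 = 6) = 4 (attained at k = 1)
  C[1][0] = min over k of (A[1][0] + B[0][0] = 0 + 9 = 9, A[1][1] + B[1][0] = 9 + 10 = 19, A[1][2] + B[2][0] = 8 + -5 = 3) = 3 (attained at k = 2)
  C[1][1] = min over k of (A[1][0] + B[0][1] = 0 + 3 = 3, A[1][1] + B[1][1] = 9 + 2 = 11, A[1][2] + B[2][1] = 8 + 5 = 13) = 3 (attained at k = 0)
  C[1][2] = min over k of (A[1][0] + B[0][2] = 0 + 9 = 9, A[1][1] + B[1][2] = 9 + 4 = 13, A[1][2] + B[2][2] = 8 + 2 = 10) = 9 (attained at k = 0)
  C[2][0] = min over k of (A[2][0] + B[0][0] = -3 + 9 = 6, A[2][1] + B[1][0] = -1 + 10 = 9, A[2][2] + B[2][0] = 4 + -5 = -1) = -1 (attained at k = 2)
  C[2][1] = min over k of (A[2][0] + B[0][1] = -3 + 3 = 0, A[2][1] + B[1][1] = -1 + 2 = 1, A[2][2] + B[2][1] = 4 + 5 = 9) = 0 (attained at k = 0)
  C[2][2] = min over k of (A[2][0] + B[0][2] = -3 + 9 = 6, A[2][1] + B[1][2] = -1 + 4 = 3, A[2][2] + B[2][2] = 4 + 2 = 6) = 3 (attained at k = 1)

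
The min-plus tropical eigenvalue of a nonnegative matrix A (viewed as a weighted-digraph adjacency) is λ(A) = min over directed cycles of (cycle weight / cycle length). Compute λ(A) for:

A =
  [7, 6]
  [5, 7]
λ(A) = 11/2

Enumerate directed cycles and compute their means (weight / length). Sample:
  cycle 0 → 0: weight = 7, length = 1, mean = 7/1 ≈ 7.000
  cycle 1 → 1: weight = 7, length = 1, mean = 7/1 ≈ 7.000
  cycle 0 → 1 → 0: weight = 11, length = 2, mean = 11/2 ≈ 5.500
  cycle 1 → 0 → 1: weight = 11, length = 2, mean = 11/2 ≈ 5.500
Minimum mean = 5.500, attained e.g. along the cycle 0 → 1 → 0 with weight 11 and length 2. So λ(A) = 11/2 = 11/2.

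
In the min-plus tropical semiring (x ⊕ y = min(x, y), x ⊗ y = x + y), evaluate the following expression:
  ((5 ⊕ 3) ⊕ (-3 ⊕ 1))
((5 ⊕ 3) ⊕ (-3 ⊕ 1)) = -3

Expand innermost to outermost. Recall ⊕ takes the minimum of its arguments and ⊗ takes their sum. Working out the expression ((5 ⊕ 3) ⊕ (-3 ⊕ 1)) gives -3.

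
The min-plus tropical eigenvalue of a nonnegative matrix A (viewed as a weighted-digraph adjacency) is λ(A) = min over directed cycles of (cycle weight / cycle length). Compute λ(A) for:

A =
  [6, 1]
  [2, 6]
λ(A) = 3/2

Enumerate directed cycles and compute their means (weight / length). Sample:
  cycle 0 → 0: weight = 6, length = 1, mean = 6/1 ≈ 6.000
  cycle 1 → 1: weight = 6, length = 1, mean = 6/1 ≈ 6.000
  cycle 0 → 1 → 0: weight = 3, length = 2, mean = 3/2 ≈ 1.500
  cycle 1 → 0 → 1: weight = 3, length = 2, mean = 3/2 ≈ 1.500
Minimum mean = 1.500, attained e.g. along the cycle 0 → 1 → 0 with weight 3 and length 2. So λ(A) = 3/2 = 3/2.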